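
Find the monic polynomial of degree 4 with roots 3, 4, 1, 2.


A monic polynomial with roots 3, 4, 1, 2 is:
p(x) = (x - 3)(x - 4)(x - 1)(x - 2)
After multiplying by (x - 3): x - 3
After multiplying by (x - 4): x^2 - 7x + 12
After multiplying by (x - 1): x^3 - 8x^2 + 19x - 12
After multiplying by (x - 2): x^4 - 10x^3 + 35x^2 - 50x + 24

x^4 - 10x^3 + 35x^2 - 50x + 24


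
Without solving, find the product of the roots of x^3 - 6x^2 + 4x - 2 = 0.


By Vieta's formulas for x^3 + bx^2 + cx + d = 0:
  r1 + r2 + r3 = -b/a = 6
  r1*r2 + r1*r3 + r2*r3 = c/a = 4
  r1*r2*r3 = -d/a = 2


Product = 2


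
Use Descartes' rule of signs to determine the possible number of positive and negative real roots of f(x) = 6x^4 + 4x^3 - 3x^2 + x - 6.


Descartes' rule of signs:

For positive roots, count sign changes in f(x) = 6x^4 + 4x^3 - 3x^2 + x - 6:
Signs of coefficients: +, +, -, +, -
Number of sign changes: 3
Possible positive real roots: 3, 1

For negative roots, examine f(-x) = 6x^4 - 4x^3 - 3x^2 - x - 6:
Signs of coefficients: +, -, -, -, -
Number of sign changes: 1
Possible negative real roots: 1

Positive roots: 3 or 1; Negative roots: 1


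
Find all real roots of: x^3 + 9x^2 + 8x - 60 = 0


Let p(x) = x^3 + 9x^2 + 8x - 60. By the rational root theorem (leading coefficient 1), any rational root is an integer divisor of 60: try ±1, ±2, ... in turn.
Test x = 1: value = -42 ≠ 0.
Test x = -1: value = -60 ≠ 0.
Test x = 2: value = 0 ✓, so (x - 2) is a factor.
Synthetic division by (x - 2): bring down 1; 1(2) + 9 = 11; 11(2) + 8 = 30; 30(2) - 60 = 0 → quotient x^2 + 11x + 30, remainder 0.
Solve the quadratic x^2 + 11x + 30 = 0: discriminant = 11^2 - 4(1)(30) = 121 - 120 = 1.
sqrt(1) = 1, so x = (-11 ± 1)/2: x = -5 or x = -6.

x = -6, x = -5, x = 2


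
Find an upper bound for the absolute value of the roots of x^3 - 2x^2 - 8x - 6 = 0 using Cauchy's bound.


Cauchy's bound: all roots r satisfy |r| <= 1 + max(|a_i/a_n|) for i = 0,...,n-1
where a_n is the leading coefficient.

Coefficients: [1, -2, -8, -6]
Leading coefficient a_n = 1
Ratios |a_i/a_n|: 2, 8, 6
Maximum ratio: 8
Cauchy's bound: |r| <= 1 + 8 = 9

Upper bound = 9


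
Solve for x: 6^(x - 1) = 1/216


Express both sides with the same base.
1/216 = 6^(-3)
Since the bases match, equate exponents: x - 1 = -3
So x = -3 - (-1) = -2

x = -2


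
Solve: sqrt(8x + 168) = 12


Square both sides: 8x + 168 = 12^2 = 144
8x = 144 - 168 = -24
x = -3
Check: sqrt(8*(-3) + 168) = sqrt(144) = 12 ✓

x = -3


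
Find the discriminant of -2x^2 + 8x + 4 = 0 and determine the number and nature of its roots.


For ax^2 + bx + c = 0, discriminant D = b^2 - 4ac
Here a = -2, b = 8, c = 4
D = (8)^2 - 4(-2)(4) = 64 + 32 = 96

D = 96 > 0 but not a perfect square
The equation has 2 distinct real irrational roots.

Discriminant = 96, 2 distinct real irrational roots


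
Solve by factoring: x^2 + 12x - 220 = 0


We need two numbers that multiply to -220 and add to 12.
Those numbers are 22 and -10 (since 22 * (-10) = -220 and 22 + (-10) = 12).
So x^2 + 12x - 220 = (x + 22)(x - 10) = 0
Setting each factor to zero: x = -22 or x = 10

x = -22, x = 10


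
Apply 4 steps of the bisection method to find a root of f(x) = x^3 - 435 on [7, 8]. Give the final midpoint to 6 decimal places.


f(x) = x^3 - 435
f(7) = -92 < 0
f(8) = 77 > 0

Step 1: midpoint = (7.000000 + 8.000000)/2 = 7.500000
  f(7.500000) = -13.125000
  f(mid) < 0, so root is in [7.500000, 8.000000]

Step 2: midpoint = (7.500000 + 8.000000)/2 = 7.750000
  f(7.750000) = 30.484375
  f(mid) > 0, so root is in [7.500000, 7.750000]

Step 3: midpoint = (7.500000 + 7.750000)/2 = 7.625000
  f(7.625000) = 8.322266
  f(mid) > 0, so root is in [7.500000, 7.625000]

Step 4: midpoint = (7.500000 + 7.625000)/2 = 7.562500
  f(7.562500) = -2.489990
  f(mid) < 0, so root is in [7.562500, 7.625000]

midpoint = 7.562500


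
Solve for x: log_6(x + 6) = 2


Convert to exponential form: x + 6 = 6^2 = 36
x = 36 - 6 = 30
Check: log_6(30 + 6) = log_6(36) = log_6(36) = 2 ✓

x = 30


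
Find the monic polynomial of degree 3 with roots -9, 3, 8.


A monic polynomial with roots -9, 3, 8 is:
p(x) = (x + 9)(x - 3)(x - 8)
After multiplying by (x + 9): x + 9
After multiplying by (x - 3): x^2 + 6x - 27
After multiplying by (x - 8): x^3 - 2x^2 - 75x + 216

x^3 - 2x^2 - 75x + 216


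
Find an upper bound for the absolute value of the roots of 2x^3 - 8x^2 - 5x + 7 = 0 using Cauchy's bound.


Cauchy's bound: all roots r satisfy |r| <= 1 + max(|a_i/a_n|) for i = 0,...,n-1
where a_n is the leading coefficient.

Coefficients: [2, -8, -5, 7]
Leading coefficient a_n = 2
Ratios |a_i/a_n|: 4, 5/2, 7/2
Maximum ratio: 4
Cauchy's bound: |r| <= 1 + 4 = 5

Upper bound = 5


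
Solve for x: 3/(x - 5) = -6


Multiply both sides by (x - 5): 3 = -6(x - 5)
Distribute: 3 = -6x + 30
-6x = 3 - 30 = -27
x = 9/2

x = 9/2


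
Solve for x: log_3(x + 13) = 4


Convert to exponential form: x + 13 = 3^4 = 81
x = 81 - 13 = 68
Check: log_3(68 + 13) = log_3(81) = log_3(81) = 4 ✓

x = 68


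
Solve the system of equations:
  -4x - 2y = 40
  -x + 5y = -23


Using Cramer's rule:
Determinant D = (-4)(5) - (-1)(-2) = -20 - 2 = -22
Dx = (40)(5) - (-23)(-2) = 200 - 46 = 154
Dy = (-4)(-23) - (-1)(40) = 92 + 40 = 132
x = Dx/D = 154/-22 = -7
y = Dy/D = 132/-22 = -6

x = -7, y = -6


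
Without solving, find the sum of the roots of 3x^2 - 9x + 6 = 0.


By Vieta's formulas for ax^2 + bx + c = 0:
  Sum of roots = -b/a
  Product of roots = c/a

Here a = 3, b = -9, c = 6
Sum = -(-9)/3 = 3
Product = 6/3 = 2

Sum = 3


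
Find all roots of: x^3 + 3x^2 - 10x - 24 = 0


Let p(x) = x^3 + 3x^2 - 10x - 24. By the rational root theorem (leading coefficient 1), any rational root is an integer divisor of 24: try ±1, ±2, ... in turn.
Test x = 1: value = -30 ≠ 0.
Test x = -1: value = -12 ≠ 0.
Test x = 2: value = -24 ≠ 0.
Test x = -2: value = 0 ✓, so (x + 2) is a factor.
Synthetic division by (x + 2): bring down 1; 1(-2) + 3 = 1; 1(-2) - 10 = -12; (-12)(-2) - 24 = 0 → quotient x^2 + x - 12, remainder 0.
Solve the quadratic x^2 + x - 12 = 0: discriminant = 1^2 - 4(1)(-12) = 1 + 48 = 49.
sqrt(49) = 7, so x = (-1 ± 7)/2: x = 3 or x = -4.
Collecting all roots found:

x = -4, x = -2, x = 3


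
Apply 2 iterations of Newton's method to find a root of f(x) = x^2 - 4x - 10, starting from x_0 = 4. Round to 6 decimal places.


Newton's method: x_(n+1) = x_n - f(x_n)/f'(x_n)
f(x) = x^2 - 4x - 10
f'(x) = 2x - 4

Iteration 1:
  f(4.000000) = -10.000000
  f'(4.000000) = 4.000000
  x_1 = 4.000000 - (-10.000000)/(4.000000) = 6.500000

Iteration 2:
  f(6.500000) = 6.250000
  f'(6.500000) = 9.000000
  x_2 = 6.500000 - (6.250000)/(9.000000) = 5.805556

x_2 = 5.805556


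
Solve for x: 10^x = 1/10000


Express both sides with the same base.
1/10000 = 10^(-4)
Since the bases match: x = -4

x = -4


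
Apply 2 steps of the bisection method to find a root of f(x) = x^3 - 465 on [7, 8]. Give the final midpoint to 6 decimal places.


f(x) = x^3 - 465
f(7) = -122 < 0
f(8) = 47 > 0

Step 1: midpoint = (7.000000 + 8.000000)/2 = 7.500000
  f(7.500000) = -43.125000
  f(mid) < 0, so root is in [7.500000, 8.000000]

Step 2: midpoint = (7.500000 + 8.000000)/2 = 7.750000
  f(7.750000) = 0.484375
  f(mid) > 0, so root is in [7.500000, 7.750000]

midpoint = 7.750000


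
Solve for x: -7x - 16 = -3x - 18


Starting with: -7x - 16 = -3x - 18
Move all x terms to left: (-7 + 3)x = -18 + 16
Simplify: -4x = -2
Divide both sides by -4: x = 1/2

x = 1/2


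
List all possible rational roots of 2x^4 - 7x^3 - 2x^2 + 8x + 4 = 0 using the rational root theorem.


Rational root theorem: possible roots are ±p/q where:
  p divides the constant term (4): p ∈ {1, 2, 4}
  q divides the leading coefficient (2): q ∈ {1, 2}

All possible rational roots: -4, -2, -1, -1/2, 1/2, 1, 2, 4

-4, -2, -1, -1/2, 1/2, 1, 2, 4


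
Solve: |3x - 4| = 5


An absolute value equation |expr| = 5 gives two cases:
Case 1: 3x - 4 = 5
  3x = 9, so x = 3
Case 2: 3x - 4 = -5
  3x = -1, so x = -1/3

x = -1/3, x = 3


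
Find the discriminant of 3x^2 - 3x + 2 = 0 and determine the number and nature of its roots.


For ax^2 + bx + c = 0, discriminant D = b^2 - 4ac
Here a = 3, b = -3, c = 2
D = (-3)^2 - 4(3)(2) = 9 - 24 = -15

D = -15 < 0
The equation has no real roots (2 complex conjugate roots).

Discriminant = -15, no real roots (2 complex conjugate roots)


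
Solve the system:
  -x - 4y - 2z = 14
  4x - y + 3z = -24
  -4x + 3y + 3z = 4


Using Cramer's rule. Expand each determinant along the first row.
D  = (-1)*[(-1)*3 - 3*3] - (-4)*[4*3 - 3*(-4)] + (-2)*[4*3 - (-1)*(-4)]
  = (-1)*(-12) - (-4)*(24) + (-2)*(8) = 92
Dx = 14*[(-1)*3 - 3*3] - (-4)*[(-24)*3 - 3*4] + (-2)*[(-24)*3 - (-1)*4]
  = 14*(-12) - (-4)*(-84) + (-2)*(-68) = -368
Dy = (-1)*[(-24)*3 - 3*4] - 14*[4*3 - 3*(-4)] + (-2)*[4*4 - (-24)*(-4)]
  = (-1)*(-84) - 14*(24) + (-2)*(-80) = -92
Dz = (-1)*[(-1)*4 - (-24)*3] - (-4)*[4*4 - (-24)*(-4)] + 14*[4*3 - (-1)*(-4)]
  = (-1)*(68) - (-4)*(-80) + 14*(8) = -276
x = Dx/D = -368/92 = -4, y = Dy/D = -92/92 = -1, z = Dz/D = -276/92 = -3
Check eq1: (-1)(-4) + (-4)(-1) + (-2)(-3) = 14 = 14 ✓
Check eq2: (4)(-4) + (-1)(-1) + (3)(-3) = -24 = -24 ✓
Check eq3: (-4)(-4) + (3)(-1) + (3)(-3) = 4 = 4 ✓

x = -4, y = -1, z = -3


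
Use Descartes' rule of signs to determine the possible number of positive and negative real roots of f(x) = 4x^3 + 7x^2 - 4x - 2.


Descartes' rule of signs:

For positive roots, count sign changes in f(x) = 4x^3 + 7x^2 - 4x - 2:
Signs of coefficients: +, +, -, -
Number of sign changes: 1
Possible positive real roots: 1

For negative roots, examine f(-x) = -4x^3 + 7x^2 + 4x - 2:
Signs of coefficients: -, +, +, -
Number of sign changes: 2
Possible negative real roots: 2, 0

Positive roots: 1; Negative roots: 2 or 0


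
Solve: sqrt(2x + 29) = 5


Square both sides: 2x + 29 = 5^2 = 25
2x = 25 - 29 = -4
x = -2
Check: sqrt(2*(-2) + 29) = sqrt(25) = 5 ✓

x = -2


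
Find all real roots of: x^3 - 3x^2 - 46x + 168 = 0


Let p(x) = x^3 - 3x^2 - 46x + 168. By the rational root theorem (leading coefficient 1), any rational root is an integer divisor of 168: try ±1, ±2, ... in turn.
Test x = 1: value = 120 ≠ 0.
Test x = -1: value = 210 ≠ 0.
Test x = 2: value = 72 ≠ 0.
Test x = -2: value = 240 ≠ 0.
Test x = 3: value = 30 ≠ 0.
Test x = -3: value = 252 ≠ 0.
Test x = 4: value = 0 ✓, so (x - 4) is a factor.
Synthetic division by (x - 4): bring down 1; 1(4) - 3 = 1; 1(4) - 46 = -42; (-42)(4) + 168 = 0 → quotient x^2 + x - 42, remainder 0.
Solve the quadratic x^2 + x - 42 = 0: discriminant = 1^2 - 4(1)(-42) = 1 + 168 = 169.
sqrt(169) = 13, so x = (-1 ± 13)/2: x = 6 or x = -7.

x = -7, x = 4, x = 6


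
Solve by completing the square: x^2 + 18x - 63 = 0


Start: x^2 + 18x - 63 = 0
Move constant: x^2 + 18x = 63
Half of 18 is 9, squared is 81
Add 81 to both sides: x^2 + 18x + 81 = 144
(x + 9)^2 = 144
x + 9 = ±12
x = -9 + 12 = 3 or x = -9 - 12 = -21

x = -21, x = 3


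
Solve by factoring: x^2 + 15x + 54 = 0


We need two numbers that multiply to 54 and add to 15.
Those numbers are 6 and 9 (since 6 * 9 = 54 and 6 + 9 = 15).
So x^2 + 15x + 54 = (x + 6)(x + 9) = 0
Setting each factor to zero: x = -6 or x = -9

x = -9, x = -6


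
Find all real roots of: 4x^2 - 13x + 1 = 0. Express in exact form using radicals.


Using the quadratic formula: x = (-b ± sqrt(b^2 - 4ac)) / (2a)
Here a = 4, b = -13, c = 1
Discriminant = b^2 - 4ac = (-13)^2 - 4(4)(1) = 169 - 16 = 153
Since discriminant = 153 > 0, there are two real roots.
x = (13 ± 3*sqrt(17)) / 8
Numerically: x ≈ 3.1712 or x ≈ 0.0788

x = (13 + 3*sqrt(17)) / 8 or x = (13 - 3*sqrt(17)) / 8


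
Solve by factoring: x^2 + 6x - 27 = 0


We need two numbers that multiply to -27 and add to 6.
Those numbers are -3 and 9 (since (-3) * 9 = -27 and (-3) + 9 = 6).
So x^2 + 6x - 27 = (x - 3)(x + 9) = 0
Setting each factor to zero: x = 3 or x = -9

x = -9, x = 3


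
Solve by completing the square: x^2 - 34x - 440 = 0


Start: x^2 - 34x - 440 = 0
Move constant: x^2 - 34x = 440
Half of -34 is -17, squared is 289
Add 289 to both sides: x^2 - 34x + 289 = 729
(x - 17)^2 = 729
x - 17 = ±27
x = 17 + 27 = 44 or x = 17 - 27 = -10

x = -10, x = 44


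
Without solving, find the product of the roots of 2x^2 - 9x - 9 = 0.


By Vieta's formulas for ax^2 + bx + c = 0:
  Sum of roots = -b/a
  Product of roots = c/a

Here a = 2, b = -9, c = -9
Sum = -(-9)/2 = 9/2
Product = -9/2 = -9/2

Product = -9/2


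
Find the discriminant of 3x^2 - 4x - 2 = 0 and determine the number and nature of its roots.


For ax^2 + bx + c = 0, discriminant D = b^2 - 4ac
Here a = 3, b = -4, c = -2
D = (-4)^2 - 4(3)(-2) = 16 + 24 = 40

D = 40 > 0 but not a perfect square
The equation has 2 distinct real irrational roots.

Discriminant = 40, 2 distinct real irrational roots


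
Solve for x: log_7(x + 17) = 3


Convert to exponential form: x + 17 = 7^3 = 343
x = 343 - 17 = 326
Check: log_7(326 + 17) = log_7(343) = log_7(343) = 3 ✓

x = 326


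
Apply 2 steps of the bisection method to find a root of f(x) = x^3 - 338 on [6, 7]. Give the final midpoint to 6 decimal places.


f(x) = x^3 - 338
f(6) = -122 < 0
f(7) = 5 > 0

Step 1: midpoint = (6.000000 + 7.000000)/2 = 6.500000
  f(6.500000) = -63.375000
  f(mid) < 0, so root is in [6.500000, 7.000000]

Step 2: midpoint = (6.500000 + 7.000000)/2 = 6.750000
  f(6.750000) = -30.453125
  f(mid) < 0, so root is in [6.750000, 7.000000]

midpoint = 6.750000


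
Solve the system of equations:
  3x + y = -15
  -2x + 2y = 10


Using Cramer's rule:
Determinant D = (3)(2) - (-2)(1) = 6 + 2 = 8
Dx = (-15)(2) - (10)(1) = -30 - 10 = -40
Dy = (3)(10) - (-2)(-15) = 30 - 30 = 0
x = Dx/D = -40/8 = -5
y = Dy/D = 0/8 = 0

x = -5, y = 0


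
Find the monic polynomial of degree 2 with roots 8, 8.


A monic polynomial with roots 8, 8 is:
p(x) = (x - 8)(x - 8)
After multiplying by (x - 8): x - 8
After multiplying by (x - 8): x^2 - 16x + 64

x^2 - 16x + 64


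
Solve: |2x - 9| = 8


An absolute value equation |expr| = 8 gives two cases:
Case 1: 2x - 9 = 8
  2x = 17, so x = 17/2
Case 2: 2x - 9 = -8
  2x = 1, so x = 1/2

x = 1/2, x = 17/2


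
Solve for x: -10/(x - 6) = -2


Multiply both sides by (x - 6): -10 = -2(x - 6)
Distribute: -10 = -2x + 12
-2x = -10 - 12 = -22
x = 11

x = 11


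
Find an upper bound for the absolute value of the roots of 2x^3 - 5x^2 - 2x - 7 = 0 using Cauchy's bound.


Cauchy's bound: all roots r satisfy |r| <= 1 + max(|a_i/a_n|) for i = 0,...,n-1
where a_n is the leading coefficient.

Coefficients: [2, -5, -2, -7]
Leading coefficient a_n = 2
Ratios |a_i/a_n|: 5/2, 1, 7/2
Maximum ratio: 7/2
Cauchy's bound: |r| <= 1 + 7/2 = 9/2

Upper bound = 9/2


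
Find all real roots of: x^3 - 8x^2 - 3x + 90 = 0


Let p(x) = x^3 - 8x^2 - 3x + 90. By the rational root theorem (leading coefficient 1), any rational root is an integer divisor of 90: try ±1, ±2, ... in turn.
Test x = 1: value = 80 ≠ 0.
Test x = -1: value = 84 ≠ 0.
Test x = 2: value = 60 ≠ 0.
Test x = -2: value = 56 ≠ 0.
Test x = 3: value = 36 ≠ 0.
Test x = -3: value = 0 ✓, so (x + 3) is a factor.
Synthetic division by (x + 3): bring down 1; 1(-3) - 8 = -11; (-11)(-3) - 3 = 30; 30(-3) + 90 = 0 → quotient x^2 - 11x + 30, remainder 0.
Solve the quadratic x^2 - 11x + 30 = 0: discriminant = (-11)^2 - 4(1)(30) = 121 - 120 = 1.
sqrt(1) = 1, so x = (11 ± 1)/2: x = 6 or x = 5.

x = -3, x = 5, x = 6


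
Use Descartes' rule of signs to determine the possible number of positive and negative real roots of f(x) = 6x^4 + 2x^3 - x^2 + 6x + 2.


Descartes' rule of signs:

For positive roots, count sign changes in f(x) = 6x^4 + 2x^3 - x^2 + 6x + 2:
Signs of coefficients: +, +, -, +, +
Number of sign changes: 2
Possible positive real roots: 2, 0

For negative roots, examine f(-x) = 6x^4 - 2x^3 - x^2 - 6x + 2:
Signs of coefficients: +, -, -, -, +
Number of sign changes: 2
Possible negative real roots: 2, 0

Positive roots: 2 or 0; Negative roots: 2 or 0


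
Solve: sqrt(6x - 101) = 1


Square both sides: 6x - 101 = 1^2 = 1
6x = 1 + 101 = 102
x = 17
Check: sqrt(6*17 - 101) = sqrt(1) = 1 ✓

x = 17


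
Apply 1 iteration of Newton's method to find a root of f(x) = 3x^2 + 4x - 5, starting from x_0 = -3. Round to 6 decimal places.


Newton's method: x_(n+1) = x_n - f(x_n)/f'(x_n)
f(x) = 3x^2 + 4x - 5
f'(x) = 6x + 4

Iteration 1:
  f(-3.000000) = 10.000000
  f'(-3.000000) = -14.000000
  x_1 = -3.000000 - (10.000000)/(-14.000000) = -2.285714

x_1 = -2.285714


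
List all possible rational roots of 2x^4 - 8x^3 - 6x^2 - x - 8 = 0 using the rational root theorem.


Rational root theorem: possible roots are ±p/q where:
  p divides the constant term (-8): p ∈ {1, 2, 4, 8}
  q divides the leading coefficient (2): q ∈ {1, 2}

All possible rational roots: -8, -4, -2, -1, -1/2, 1/2, 1, 2, 4, 8

-8, -4, -2, -1, -1/2, 1/2, 1, 2, 4, 8


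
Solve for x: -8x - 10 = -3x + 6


Starting with: -8x - 10 = -3x + 6
Move all x terms to left: (-8 + 3)x = 6 + 10
Simplify: -5x = 16
Divide both sides by -5: x = -16/5

x = -16/5


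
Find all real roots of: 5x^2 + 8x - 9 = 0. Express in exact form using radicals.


Using the quadratic formula: x = (-b ± sqrt(b^2 - 4ac)) / (2a)
Here a = 5, b = 8, c = -9
Discriminant = b^2 - 4ac = 8^2 - 4(5)(-9) = 64 + 180 = 244
Since discriminant = 244 > 0, there are two real roots.
x = (-8 ± 2*sqrt(61)) / 10
Simplifying: x = (-4 ± sqrt(61)) / 5
Numerically: x ≈ 0.7620 or x ≈ -2.3620

x = (-4 + sqrt(61)) / 5 or x = (-4 - sqrt(61)) / 5


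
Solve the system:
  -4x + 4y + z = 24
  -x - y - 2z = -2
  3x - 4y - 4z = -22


Using Cramer's rule. Expand each determinant along the first row.
D  = (-4)*[(-1)*(-4) - (-2)*(-4)] - 4*[(-1)*(-4) - (-2)*3] + 1*[(-1)*(-4) - (-1)*3]
  = (-4)*(-4) - 4*(10) + 1*(7) = -17
Dx = 24*[(-1)*(-4) - (-2)*(-4)] - 4*[(-2)*(-4) - (-2)*(-22)] + 1*[(-2)*(-4) - (-1)*(-22)]
  = 24*(-4) - 4*(-36) + 1*(-14) = 34
Dy = (-4)*[(-2)*(-4) - (-2)*(-22)] - 24*[(-1)*(-4) - (-2)*3] + 1*[(-1)*(-22) - (-2)*3]
  = (-4)*(-36) - 24*(10) + 1*(28) = -68
Dz = (-4)*[(-1)*(-22) - (-2)*(-4)] - 4*[(-1)*(-22) - (-2)*3] + 24*[(-1)*(-4) - (-1)*3]
  = (-4)*(14) - 4*(28) + 24*(7) = 0
x = Dx/D = 34/-17 = -2, y = Dy/D = -68/-17 = 4, z = Dz/D = 0/-17 = 0
Check eq1: (-4)(-2) + (4)(4) + (1)(0) = 24 = 24 ✓
Check eq2: (-1)(-2) + (-1)(4) + (-2)(0) = -2 = -2 ✓
Check eq3: (3)(-2) + (-4)(4) + (-4)(0) = -22 = -22 ✓

x = -2, y = 4, z = 0


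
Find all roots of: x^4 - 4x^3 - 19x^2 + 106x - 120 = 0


Let p(x) = x^4 - 4x^3 - 19x^2 + 106x - 120. By the rational root theorem (leading coefficient 1), any rational root is an integer divisor of 120: try ±1, ±2, ... in turn.
Test x = 1: value = -36 ≠ 0.
Test x = -1: value = -240 ≠ 0.
Test x = 2: value = 0 ✓, so (x - 2) is a factor.
Synthetic division by (x - 2): bring down 1; 1(2) - 4 = -2; (-2)(2) - 19 = -23; (-23)(2) + 106 = 60; 60(2) - 120 = 0 → quotient x^3 - 2x^2 - 23x + 60, remainder 0.
Continue with the quotient x^3 - 2x^2 - 23x + 60 (candidates must divide 60; re-test x = 2 first in case it repeats).
Test x = 2: value = 14 ≠ 0.
Test x = -2: value = 90 ≠ 0.
Test x = 3: value = 0 ✓, so (x - 3) is a factor.
Synthetic division by (x - 3): bring down 1; 1(3) - 2 = 1; 1(3) - 23 = -20; (-20)(3) + 60 = 0 → quotient x^2 + x - 20, remainder 0.
Solve the quadratic x^2 + x - 20 = 0: discriminant = 1^2 - 4(1)(-20) = 1 + 80 = 81.
sqrt(81) = 9, so x = (-1 ± 9)/2: x = 4 or x = -5.
Collecting all roots found:

x = -5, x = 2, x = 3, x = 4


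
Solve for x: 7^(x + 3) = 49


Express both sides with the same base.
49 = 7^2
Since the bases match, equate exponents: x + 3 = 2
So x = 2 - (3) = -1

x = -1


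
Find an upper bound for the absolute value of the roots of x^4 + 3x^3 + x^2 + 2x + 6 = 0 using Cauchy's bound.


Cauchy's bound: all roots r satisfy |r| <= 1 + max(|a_i/a_n|) for i = 0,...,n-1
where a_n is the leading coefficient.

Coefficients: [1, 3, 1, 2, 6]
Leading coefficient a_n = 1
Ratios |a_i/a_n|: 3, 1, 2, 6
Maximum ratio: 6
Cauchy's bound: |r| <= 1 + 6 = 7

Upper bound = 7


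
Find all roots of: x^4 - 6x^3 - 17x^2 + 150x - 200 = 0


Let p(x) = x^4 - 6x^3 - 17x^2 + 150x - 200. By the rational root theorem (leading coefficient 1), any rational root is an integer divisor of 200: try ±1, ±2, ... in turn.
Test x = 1: value = -72 ≠ 0.
Test x = -1: value = -360 ≠ 0.
Test x = 2: value = 0 ✓, so (x - 2) is a factor.
Synthetic division by (x - 2): bring down 1; 1(2) - 6 = -4; (-4)(2) - 17 = -25; (-25)(2) + 150 = 100; 100(2) - 200 = 0 → quotient x^3 - 4x^2 - 25x + 100, remainder 0.
Continue with the quotient x^3 - 4x^2 - 25x + 100 (candidates must divide 100; re-test x = 2 first in case it repeats).
Test x = 2: value = 42 ≠ 0.
Test x = -2: value = 126 ≠ 0.
Test x = 4: value = 0 ✓, so (x - 4) is a factor.
Synthetic division by (x - 4): bring down 1; 1(4) - 4 = 0; 0(4) - 25 = -25; (-25)(4) + 100 = 0 → quotient x^2 - 25, remainder 0.
Solve the quadratic x^2 - 25 = 0: discriminant = 0^2 - 4(1)(-25) = 0 + 100 = 100.
sqrt(100) = 10, so x = (0 ± 10)/2: x = 5 or x = -5.
Collecting all roots found:

x = -5, x = 2, x = 4, x = 5


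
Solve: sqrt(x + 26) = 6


Square both sides: x + 26 = 6^2 = 36
x = 36 - 26 = 10
x = 10
Check: sqrt(1*10 + 26) = sqrt(36) = 6 ✓

x = 10


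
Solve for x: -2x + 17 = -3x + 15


Starting with: -2x + 17 = -3x + 15
Move all x terms to left: (-2 + 3)x = 15 - 17
Simplify: x = -2
Divide both sides by 1: x = -2

x = -2


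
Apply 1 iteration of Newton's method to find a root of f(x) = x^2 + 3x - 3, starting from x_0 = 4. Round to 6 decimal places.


Newton's method: x_(n+1) = x_n - f(x_n)/f'(x_n)
f(x) = x^2 + 3x - 3
f'(x) = 2x + 3

Iteration 1:
  f(4.000000) = 25.000000
  f'(4.000000) = 11.000000
  x_1 = 4.000000 - (25.000000)/(11.000000) = 1.727273

x_1 = 1.727273


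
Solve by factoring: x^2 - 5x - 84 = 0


We need two numbers that multiply to -84 and add to -5.
Those numbers are -12 and 7 (since (-12) * 7 = -84 and (-12) + 7 = -5).
So x^2 - 5x - 84 = (x - 12)(x + 7) = 0
Setting each factor to zero: x = 12 or x = -7

x = -7, x = 12


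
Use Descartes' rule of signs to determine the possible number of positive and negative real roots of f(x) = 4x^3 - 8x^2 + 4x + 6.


Descartes' rule of signs:

For positive roots, count sign changes in f(x) = 4x^3 - 8x^2 + 4x + 6:
Signs of coefficients: +, -, +, +
Number of sign changes: 2
Possible positive real roots: 2, 0

For negative roots, examine f(-x) = -4x^3 - 8x^2 - 4x + 6:
Signs of coefficients: -, -, -, +
Number of sign changes: 1
Possible negative real roots: 1

Positive roots: 2 or 0; Negative roots: 1


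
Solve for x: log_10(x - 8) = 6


Convert to exponential form: x - 8 = 10^6 = 1000000
x = 1000000 + 8 = 1000008
Check: log_10(1000008 - 8) = log_10(1000000) = log_10(1000000) = 6 ✓

x = 1000008


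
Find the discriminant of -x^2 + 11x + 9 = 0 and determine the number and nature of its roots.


For ax^2 + bx + c = 0, discriminant D = b^2 - 4ac
Here a = -1, b = 11, c = 9
D = (11)^2 - 4(-1)(9) = 121 + 36 = 157

D = 157 > 0 but not a perfect square
The equation has 2 distinct real irrational roots.

Discriminant = 157, 2 distinct real irrational roots


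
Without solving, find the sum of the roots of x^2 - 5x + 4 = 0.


By Vieta's formulas for ax^2 + bx + c = 0:
  Sum of roots = -b/a
  Product of roots = c/a

Here a = 1, b = -5, c = 4
Sum = -(-5)/1 = 5
Product = 4/1 = 4

Sum = 5


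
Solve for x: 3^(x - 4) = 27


Express both sides with the same base.
27 = 3^3
Since the bases match, equate exponents: x - 4 = 3
So x = 3 - (-4) = 7

x = 7


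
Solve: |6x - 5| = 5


An absolute value equation |expr| = 5 gives two cases:
Case 1: 6x - 5 = 5
  6x = 10, so x = 5/3
Case 2: 6x - 5 = -5
  6x = 0, so x = 0

x = 0, x = 5/3


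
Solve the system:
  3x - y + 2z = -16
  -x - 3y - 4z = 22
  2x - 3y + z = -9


Using Cramer's rule. Expand each determinant along the first row.
D  = 3*[(-3)*1 - (-4)*(-3)] - (-1)*[(-1)*1 - (-4)*2] + 2*[(-1)*(-3) - (-3)*2]
  = 3*(-15) - (-1)*(7) + 2*(9) = -20
Dx = (-16)*[(-3)*1 - (-4)*(-3)] - (-1)*[22*1 - (-4)*(-9)] + 2*[22*(-3) - (-3)*(-9)]
  = (-16)*(-15) - (-1)*(-14) + 2*(-93) = 40
Dy = 3*[22*1 - (-4)*(-9)] - (-16)*[(-1)*1 - (-4)*2] + 2*[(-1)*(-9) - 22*2]
  = 3*(-14) - (-16)*(7) + 2*(-35) = 0
Dz = 3*[(-3)*(-9) - 22*(-3)] - (-1)*[(-1)*(-9) - 22*2] + (-16)*[(-1)*(-3) - (-3)*2]
  = 3*(93) - (-1)*(-35) + (-16)*(9) = 100
x = Dx/D = 40/-20 = -2, y = Dy/D = 0/-20 = 0, z = Dz/D = 100/-20 = -5
Check eq1: (3)(-2) + (-1)(0) + (2)(-5) = -16 = -16 ✓
Check eq2: (-1)(-2) + (-3)(0) + (-4)(-5) = 22 = 22 ✓
Check eq3: (2)(-2) + (-3)(0) + (1)(-5) = -9 = -9 ✓

x = -2, y = 0, z = -5


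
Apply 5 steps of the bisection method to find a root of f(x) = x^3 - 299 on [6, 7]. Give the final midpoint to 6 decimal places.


f(x) = x^3 - 299
f(6) = -83 < 0
f(7) = 44 > 0

Step 1: midpoint = (6.000000 + 7.000000)/2 = 6.500000
  f(6.500000) = -24.375000
  f(mid) < 0, so root is in [6.500000, 7.000000]

Step 2: midpoint = (6.500000 + 7.000000)/2 = 6.750000
  f(6.750000) = 8.546875
  f(mid) > 0, so root is in [6.500000, 6.750000]

Step 3: midpoint = (6.500000 + 6.750000)/2 = 6.625000
  f(6.625000) = -8.224609
  f(mid) < 0, so root is in [6.625000, 6.750000]

Step 4: midpoint = (6.625000 + 6.750000)/2 = 6.687500
  f(6.687500) = 0.082764
  f(mid) > 0, so root is in [6.625000, 6.687500]

Step 5: midpoint = (6.625000 + 6.687500)/2 = 6.656250
  f(6.656250) = -4.090424
  f(mid) < 0, so root is in [6.656250, 6.687500]

midpoint = 6.656250


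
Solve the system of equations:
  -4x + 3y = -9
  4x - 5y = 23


Using Cramer's rule:
Determinant D = (-4)(-5) - (4)(3) = 20 - 12 = 8
Dx = (-9)(-5) - (23)(3) = 45 - 69 = -24
Dy = (-4)(23) - (4)(-9) = -92 + 36 = -56
x = Dx/D = -24/8 = -3
y = Dy/D = -56/8 = -7

x = -3, y = -7


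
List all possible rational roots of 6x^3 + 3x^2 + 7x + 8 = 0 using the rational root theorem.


Rational root theorem: possible roots are ±p/q where:
  p divides the constant term (8): p ∈ {1, 2, 4, 8}
  q divides the leading coefficient (6): q ∈ {1, 2, 3, 6}

All possible rational roots: -8, -4, -8/3, -2, -4/3, -1, -2/3, -1/2, -1/3, -1/6, 1/6, 1/3, 1/2, 2/3, 1, 4/3, 2, 8/3, 4, 8

-8, -4, -8/3, -2, -4/3, -1, -2/3, -1/2, -1/3, -1/6, 1/6, 1/3, 1/2, 2/3, 1, 4/3, 2, 8/3, 4, 8


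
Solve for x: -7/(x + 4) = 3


Multiply both sides by (x + 4): -7 = 3(x + 4)
Distribute: -7 = 3x + 12
3x = -7 - 12 = -19
x = -19/3

x = -19/3


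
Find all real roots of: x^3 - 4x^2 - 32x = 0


The constant term is 0, so x = 0 is a root. Factor out x:
  x(x^2 - 4x - 32) = 0
Solve the quadratic x^2 - 4x - 32 = 0: discriminant = (-4)^2 - 4(1)(-32) = 16 + 128 = 144.
sqrt(144) = 12, so x = (4 ± 12)/2: x = 8 or x = -4.

x = -4, x = 0, x = 8


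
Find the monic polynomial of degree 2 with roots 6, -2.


A monic polynomial with roots 6, -2 is:
p(x) = (x - 6)(x + 2)
After multiplying by (x - 6): x - 6
After multiplying by (x + 2): x^2 - 4x - 12

x^2 - 4x - 12


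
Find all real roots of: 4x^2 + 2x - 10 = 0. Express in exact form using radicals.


Using the quadratic formula: x = (-b ± sqrt(b^2 - 4ac)) / (2a)
Here a = 4, b = 2, c = -10
Discriminant = b^2 - 4ac = 2^2 - 4(4)(-10) = 4 + 160 = 164
Since discriminant = 164 > 0, there are two real roots.
x = (-2 ± 2*sqrt(41)) / 8
Simplifying: x = (-1 ± sqrt(41)) / 4
Numerically: x ≈ 1.3508 or x ≈ -1.8508

x = (-1 + sqrt(41)) / 4 or x = (-1 - sqrt(41)) / 4


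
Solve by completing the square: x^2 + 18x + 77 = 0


Start: x^2 + 18x + 77 = 0
Move constant: x^2 + 18x = -77
Half of 18 is 9, squared is 81
Add 81 to both sides: x^2 + 18x + 81 = 4
(x + 9)^2 = 4
x + 9 = ±2
x = -9 + 2 = -7 or x = -9 - 2 = -11

x = -11, x = -7


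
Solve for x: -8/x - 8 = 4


Subtract -8 from both sides: -8/x = 12
Multiply both sides by x: -8 = 12 * x
Divide by 12: x = -2/3

x = -2/3


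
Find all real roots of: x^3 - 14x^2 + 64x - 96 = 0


Let p(x) = x^3 - 14x^2 + 64x - 96. By the rational root theorem (leading coefficient 1), any rational root is an integer divisor of 96: try ±1, ±2, ... in turn.
Test x = 1: value = -45 ≠ 0.
Test x = -1: value = -175 ≠ 0.
Test x = 2: value = -16 ≠ 0.
Test x = -2: value = -288 ≠ 0.
Test x = 3: value = -3 ≠ 0.
Test x = -3: value = -441 ≠ 0.
Test x = 4: value = 0 ✓, so (x - 4) is a factor.
Synthetic division by (x - 4): bring down 1; 1(4) - 14 = -10; (-10)(4) + 64 = 24; 24(4) - 96 = 0 → quotient x^2 - 10x + 24, remainder 0.
Solve the quadratic x^2 - 10x + 24 = 0: discriminant = (-10)^2 - 4(1)(24) = 100 - 96 = 4.
sqrt(4) = 2, so x = (10 ± 2)/2: x = 6 or x = 4.

x = 4 (multiplicity 2), x = 6


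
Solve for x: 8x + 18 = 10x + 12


Starting with: 8x + 18 = 10x + 12
Move all x terms to left: (8 - 10)x = 12 - 18
Simplify: -2x = -6
Divide both sides by -2: x = 3

x = 3


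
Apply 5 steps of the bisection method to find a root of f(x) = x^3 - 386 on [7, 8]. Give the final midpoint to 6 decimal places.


f(x) = x^3 - 386
f(7) = -43 < 0
f(8) = 126 > 0

Step 1: midpoint = (7.000000 + 8.000000)/2 = 7.500000
  f(7.500000) = 35.875000
  f(mid) > 0, so root is in [7.000000, 7.500000]

Step 2: midpoint = (7.000000 + 7.500000)/2 = 7.250000
  f(7.250000) = -4.921875
  f(mid) < 0, so root is in [7.250000, 7.500000]

Step 3: midpoint = (7.250000 + 7.500000)/2 = 7.375000
  f(7.375000) = 15.130859
  f(mid) > 0, so root is in [7.250000, 7.375000]

Step 4: midpoint = (7.250000 + 7.375000)/2 = 7.312500
  f(7.312500) = 5.018799
  f(mid) > 0, so root is in [7.250000, 7.312500]

Step 5: midpoint = (7.250000 + 7.312500)/2 = 7.281250
  f(7.281250) = 0.027130
  f(mid) > 0, so root is in [7.250000, 7.281250]

midpoint = 7.281250


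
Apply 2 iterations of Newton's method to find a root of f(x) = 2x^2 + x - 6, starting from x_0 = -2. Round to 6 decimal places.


Newton's method: x_(n+1) = x_n - f(x_n)/f'(x_n)
f(x) = 2x^2 + x - 6
f'(x) = 4x + 1

Iteration 1:
  f(-2.000000) = 0.000000
  f'(-2.000000) = -7.000000
  x_1 = -2.000000 - (0.000000)/(-7.000000) = -2.000000

Iteration 2:
  f(-2.000000) = 0.000000
  f'(-2.000000) = -7.000000
  x_2 = -2.000000 - (0.000000)/(-7.000000) = -2.000000

x_2 = -2.000000


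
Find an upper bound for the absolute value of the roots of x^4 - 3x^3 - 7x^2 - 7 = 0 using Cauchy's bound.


Cauchy's bound: all roots r satisfy |r| <= 1 + max(|a_i/a_n|) for i = 0,...,n-1
where a_n is the leading coefficient.

Coefficients: [1, -3, -7, 0, -7]
Leading coefficient a_n = 1
Ratios |a_i/a_n|: 3, 7, 0, 7
Maximum ratio: 7
Cauchy's bound: |r| <= 1 + 7 = 8

Upper bound = 8


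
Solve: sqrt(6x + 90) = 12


Square both sides: 6x + 90 = 12^2 = 144
6x = 144 - 90 = 54
x = 9
Check: sqrt(6*9 + 90) = sqrt(144) = 12 ✓

x = 9


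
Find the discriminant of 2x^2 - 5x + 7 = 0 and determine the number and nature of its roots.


For ax^2 + bx + c = 0, discriminant D = b^2 - 4ac
Here a = 2, b = -5, c = 7
D = (-5)^2 - 4(2)(7) = 25 - 56 = -31

D = -31 < 0
The equation has no real roots (2 complex conjugate roots).

Discriminant = -31, no real roots (2 complex conjugate roots)


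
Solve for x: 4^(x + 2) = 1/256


Express both sides with the same base.
1/256 = 4^(-4)
Since the bases match, equate exponents: x + 2 = -4
So x = -4 - (2) = -6

x = -6


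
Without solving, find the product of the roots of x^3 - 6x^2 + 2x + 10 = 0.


By Vieta's formulas for x^3 + bx^2 + cx + d = 0:
  r1 + r2 + r3 = -b/a = 6
  r1*r2 + r1*r3 + r2*r3 = c/a = 2
  r1*r2*r3 = -d/a = -10


Product = -10


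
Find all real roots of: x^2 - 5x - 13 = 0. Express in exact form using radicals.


Using the quadratic formula: x = (-b ± sqrt(b^2 - 4ac)) / (2a)
Here a = 1, b = -5, c = -13
Discriminant = b^2 - 4ac = (-5)^2 - 4(1)(-13) = 25 + 52 = 77
Since discriminant = 77 > 0, there are two real roots.
x = (5 ± sqrt(77)) / 2
Numerically: x ≈ 6.8875 or x ≈ -1.8875

x = (5 + sqrt(77)) / 2 or x = (5 - sqrt(77)) / 2


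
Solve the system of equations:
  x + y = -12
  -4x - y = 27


Using Cramer's rule:
Determinant D = (1)(-1) - (-4)(1) = -1 + 4 = 3
Dx = (-12)(-1) - (27)(1) = 12 - 27 = -15
Dy = (1)(27) - (-4)(-12) = 27 - 48 = -21
x = Dx/D = -15/3 = -5
y = Dy/D = -21/3 = -7

x = -5, y = -7


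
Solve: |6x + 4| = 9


An absolute value equation |expr| = 9 gives two cases:
Case 1: 6x + 4 = 9
  6x = 5, so x = 5/6
Case 2: 6x + 4 = -9
  6x = -13, so x = -13/6

x = -13/6, x = 5/6


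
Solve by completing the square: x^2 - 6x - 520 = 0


Start: x^2 - 6x - 520 = 0
Move constant: x^2 - 6x = 520
Half of -6 is -3, squared is 9
Add 9 to both sides: x^2 - 6x + 9 = 529
(x - 3)^2 = 529
x - 3 = ±23
x = 3 + 23 = 26 or x = 3 - 23 = -20

x = -20, x = 26


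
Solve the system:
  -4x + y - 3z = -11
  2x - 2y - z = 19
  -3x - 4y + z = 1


Using Cramer's rule. Expand each determinant along the first row.
D  = (-4)*[(-2)*1 - (-1)*(-4)] - 1*[2*1 - (-1)*(-3)] + (-3)*[2*(-4) - (-2)*(-3)]
  = (-4)*(-6) - 1*(-1) + (-3)*(-14) = 67
Dx = (-11)*[(-2)*1 - (-1)*(-4)] - 1*[19*1 - (-1)*1] + (-3)*[19*(-4) - (-2)*1]
  = (-11)*(-6) - 1*(20) + (-3)*(-74) = 268
Dy = (-4)*[19*1 - (-1)*1] - (-11)*[2*1 - (-1)*(-3)] + (-3)*[2*1 - 19*(-3)]
  = (-4)*(20) - (-11)*(-1) + (-3)*(59) = -268
Dz = (-4)*[(-2)*1 - 19*(-4)] - 1*[2*1 - 19*(-3)] + (-11)*[2*(-4) - (-2)*(-3)]
  = (-4)*(74) - 1*(59) + (-11)*(-14) = -201
x = Dx/D = 268/67 = 4, y = Dy/D = -268/67 = -4, z = Dz/D = -201/67 = -3
Check eq1: (-4)(4) + (1)(-4) + (-3)(-3) = -11 = -11 ✓
Check eq2: (2)(4) + (-2)(-4) + (-1)(-3) = 19 = 19 ✓
Check eq3: (-3)(4) + (-4)(-4) + (1)(-3) = 1 = 1 ✓

x = 4, y = -4, z = -3


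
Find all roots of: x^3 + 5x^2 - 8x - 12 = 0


Let p(x) = x^3 + 5x^2 - 8x - 12. By the rational root theorem (leading coefficient 1), any rational root is an integer divisor of 12: try ±1, ±2, ... in turn.
Test x = 1: value = -14 ≠ 0.
Test x = -1: value = 0 ✓, so (x + 1) is a factor.
Synthetic division by (x + 1): bring down 1; 1(-1) + 5 = 4; 4(-1) - 8 = -12; (-12)(-1) - 12 = 0 → quotient x^2 + 4x - 12, remainder 0.
Solve the quadratic x^2 + 4x - 12 = 0: discriminant = 4^2 - 4(1)(-12) = 16 + 48 = 64.
sqrt(64) = 8, so x = (-4 ± 8)/2: x = 2 or x = -6.
Collecting all roots found:

x = -6, x = -1, x = 2


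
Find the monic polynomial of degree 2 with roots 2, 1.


A monic polynomial with roots 2, 1 is:
p(x) = (x - 2)(x - 1)
After multiplying by (x - 2): x - 2
After multiplying by (x - 1): x^2 - 3x + 2

x^2 - 3x + 2


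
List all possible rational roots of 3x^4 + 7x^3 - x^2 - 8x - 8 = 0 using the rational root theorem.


Rational root theorem: possible roots are ±p/q where:
  p divides the constant term (-8): p ∈ {1, 2, 4, 8}
  q divides the leading coefficient (3): q ∈ {1, 3}

All possible rational roots: -8, -4, -8/3, -2, -4/3, -1, -2/3, -1/3, 1/3, 2/3, 1, 4/3, 2, 8/3, 4, 8

-8, -4, -8/3, -2, -4/3, -1, -2/3, -1/3, 1/3, 2/3, 1, 4/3, 2, 8/3, 4, 8


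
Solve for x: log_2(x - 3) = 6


Convert to exponential form: x - 3 = 2^6 = 64
x = 64 + 3 = 67
Check: log_2(67 - 3) = log_2(64) = log_2(64) = 6 ✓

x = 67


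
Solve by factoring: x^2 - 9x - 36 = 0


We need two numbers that multiply to -36 and add to -9.
Those numbers are -12 and 3 (since (-12) * 3 = -36 and (-12) + 3 = -9).
So x^2 - 9x - 36 = (x - 12)(x + 3) = 0
Setting each factor to zero: x = 12 or x = -3

x = -3, x = 12


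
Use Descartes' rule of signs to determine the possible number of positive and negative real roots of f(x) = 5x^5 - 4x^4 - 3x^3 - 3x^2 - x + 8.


Descartes' rule of signs:

For positive roots, count sign changes in f(x) = 5x^5 - 4x^4 - 3x^3 - 3x^2 - x + 8:
Signs of coefficients: +, -, -, -, -, +
Number of sign changes: 2
Possible positive real roots: 2, 0

For negative roots, examine f(-x) = -5x^5 - 4x^4 + 3x^3 - 3x^2 + x + 8:
Signs of coefficients: -, -, +, -, +, +
Number of sign changes: 3
Possible negative real roots: 3, 1

Positive roots: 2 or 0; Negative roots: 3 or 1


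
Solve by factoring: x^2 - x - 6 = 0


We need two numbers that multiply to -6 and add to -1.
Those numbers are 2 and -3 (since 2 * (-3) = -6 and 2 + (-3) = -1).
So x^2 - x - 6 = (x + 2)(x - 3) = 0
Setting each factor to zero: x = -2 or x = 3

x = -2, x = 3


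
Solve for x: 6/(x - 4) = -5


Multiply both sides by (x - 4): 6 = -5(x - 4)
Distribute: 6 = -5x + 20
-5x = 6 - 20 = -14
x = 14/5

x = 14/5


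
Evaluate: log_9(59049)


We need the exponent such that 9^? = 59049
9^5 = 59049
Therefore log_9(59049) = 5

5


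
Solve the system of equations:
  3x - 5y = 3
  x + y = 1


Using Cramer's rule:
Determinant D = (3)(1) - (1)(-5) = 3 + 5 = 8
Dx = (3)(1) - (1)(-5) = 3 + 5 = 8
Dy = (3)(1) - (1)(3) = 3 - 3 = 0
x = Dx/D = 8/8 = 1
y = Dy/D = 0/8 = 0

x = 1, y = 0


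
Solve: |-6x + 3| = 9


An absolute value equation |expr| = 9 gives two cases:
Case 1: -6x + 3 = 9
  -6x = 6, so x = -1
Case 2: -6x + 3 = -9
  -6x = -12, so x = 2

x = -1, x = 2


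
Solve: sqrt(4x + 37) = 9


Square both sides: 4x + 37 = 9^2 = 81
4x = 81 - 37 = 44
x = 11
Check: sqrt(4*11 + 37) = sqrt(81) = 9 ✓

x = 11


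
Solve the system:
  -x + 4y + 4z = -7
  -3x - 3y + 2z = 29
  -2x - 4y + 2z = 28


Using Cramer's rule. Expand each determinant along the first row.
D  = (-1)*[(-3)*2 - 2*(-4)] - 4*[(-3)*2 - 2*(-2)] + 4*[(-3)*(-4) - (-3)*(-2)]
  = (-1)*(2) - 4*(-2) + 4*(6) = 30
Dx = (-7)*[(-3)*2 - 2*(-4)] - 4*[29*2 - 2*28] + 4*[29*(-4) - (-3)*28]
  = (-7)*(2) - 4*(2) + 4*(-32) = -150
Dy = (-1)*[29*2 - 2*28] - (-7)*[(-3)*2 - 2*(-2)] + 4*[(-3)*28 - 29*(-2)]
  = (-1)*(2) - (-7)*(-2) + 4*(-26) = -120
Dz = (-1)*[(-3)*28 - 29*(-4)] - 4*[(-3)*28 - 29*(-2)] + (-7)*[(-3)*(-4) - (-3)*(-2)]
  = (-1)*(32) - 4*(-26) + (-7)*(6) = 30
x = Dx/D = -150/30 = -5, y = Dy/D = -120/30 = -4, z = Dz/D = 30/30 = 1
Check eq1: (-1)(-5) + (4)(-4) + (4)(1) = -7 = -7 ✓
Check eq2: (-3)(-5) + (-3)(-4) + (2)(1) = 29 = 29 ✓
Check eq3: (-2)(-5) + (-4)(-4) + (2)(1) = 28 = 28 ✓

x = -5, y = -4, z = 1


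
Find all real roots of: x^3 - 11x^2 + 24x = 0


The constant term is 0, so x = 0 is a root. Factor out x:
  x(x^2 - 11x + 24) = 0
Solve the quadratic x^2 - 11x + 24 = 0: discriminant = (-11)^2 - 4(1)(24) = 121 - 96 = 25.
sqrt(25) = 5, so x = (11 ± 5)/2: x = 8 or x = 3.

x = 0, x = 3, x = 8


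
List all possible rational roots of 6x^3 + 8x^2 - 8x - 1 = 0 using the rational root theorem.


Rational root theorem: possible roots are ±p/q where:
  p divides the constant term (-1): p ∈ {1}
  q divides the leading coefficient (6): q ∈ {1, 2, 3, 6}

All possible rational roots: -1, -1/2, -1/3, -1/6, 1/6, 1/3, 1/2, 1

-1, -1/2, -1/3, -1/6, 1/6, 1/3, 1/2, 1


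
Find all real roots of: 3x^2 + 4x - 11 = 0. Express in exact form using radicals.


Using the quadratic formula: x = (-b ± sqrt(b^2 - 4ac)) / (2a)
Here a = 3, b = 4, c = -11
Discriminant = b^2 - 4ac = 4^2 - 4(3)(-11) = 16 + 132 = 148
Since discriminant = 148 > 0, there are two real roots.
x = (-4 ± 2*sqrt(37)) / 6
Simplifying: x = (-2 ± sqrt(37)) / 3
Numerically: x ≈ 1.3609 or x ≈ -2.6943

x = (-2 + sqrt(37)) / 3 or x = (-2 - sqrt(37)) / 3


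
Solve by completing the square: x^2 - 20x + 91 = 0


Start: x^2 - 20x + 91 = 0
Move constant: x^2 - 20x = -91
Half of -20 is -10, squared is 100
Add 100 to both sides: x^2 - 20x + 100 = 9
(x - 10)^2 = 9
x - 10 = ±3
x = 10 + 3 = 13 or x = 10 - 3 = 7

x = 7, x = 13


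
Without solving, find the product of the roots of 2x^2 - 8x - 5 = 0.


By Vieta's formulas for ax^2 + bx + c = 0:
  Sum of roots = -b/a
  Product of roots = c/a

Here a = 2, b = -8, c = -5
Sum = -(-8)/2 = 4
Product = -5/2 = -5/2

Product = -5/2


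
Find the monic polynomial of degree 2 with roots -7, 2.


A monic polynomial with roots -7, 2 is:
p(x) = (x + 7)(x - 2)
After multiplying by (x + 7): x + 7
After multiplying by (x - 2): x^2 + 5x - 14

x^2 + 5x - 14


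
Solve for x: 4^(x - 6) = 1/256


Express both sides with the same base.
1/256 = 4^(-4)
Since the bases match, equate exponents: x - 6 = -4
So x = -4 - (-6) = 2

x = 2
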